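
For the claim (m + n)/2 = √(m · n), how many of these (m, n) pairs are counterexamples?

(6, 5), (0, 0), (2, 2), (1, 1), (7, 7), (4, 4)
1

Testing each pair:
(6, 5): LHS = 11/2, RHS = √(30) ≈ 5.477 → counterexample
(0, 0): LHS = 0, RHS = 0 → satisfies claim
(2, 2): LHS = 2, RHS = 2 → satisfies claim
(1, 1): LHS = 1, RHS = 1 → satisfies claim
(7, 7): LHS = 7, RHS = 7 → satisfies claim
(4, 4): LHS = 4, RHS = 4 → satisfies claim

That makes 1 counterexample.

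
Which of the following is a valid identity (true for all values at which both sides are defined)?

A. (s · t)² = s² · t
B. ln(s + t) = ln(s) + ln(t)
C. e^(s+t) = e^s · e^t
C

A: fails at (2, 4) — LHS = 64, RHS = 16.
B: fails at (3, 4) — LHS = ln(7) ≈ 1.946, RHS = ln(3) + ln(4) ≈ 2.485.
C: holds — e.g. at (4, 4), both sides equal e^8 ≈ 2981.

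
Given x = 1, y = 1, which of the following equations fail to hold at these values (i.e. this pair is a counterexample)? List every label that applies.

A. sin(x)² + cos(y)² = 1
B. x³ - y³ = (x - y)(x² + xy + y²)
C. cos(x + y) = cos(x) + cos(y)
C

Evaluating each claim at the given values:
A. LHS = cos(1)² + sin(1)² = 1, RHS = 1 → holds here (LHS = RHS)
B. LHS = 0, RHS = 0 → holds here (LHS = RHS)
C. LHS = cos(2) ≈ -0.4161, RHS = 2·cos(1) ≈ 1.081 → fails here (LHS ≠ RHS)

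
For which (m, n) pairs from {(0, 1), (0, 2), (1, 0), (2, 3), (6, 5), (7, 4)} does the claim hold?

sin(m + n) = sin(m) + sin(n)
(0, 1), (0, 2), (1, 0)

Testing each pair:
(0, 1): LHS = sin(1) ≈ 0.8415, RHS = sin(1) ≈ 0.8415 → holds
(0, 2): LHS = sin(2) ≈ 0.9093, RHS = sin(2) ≈ 0.9093 → holds
(1, 0): LHS = sin(1) ≈ 0.8415, RHS = sin(1) ≈ 0.8415 → holds
(2, 3): LHS = sin(5) ≈ -0.9589, RHS = sin(3) + sin(2) ≈ 1.05 → fails
(6, 5): LHS = sin(11) ≈ -1, RHS = sin(5) + sin(6) ≈ -1.238 → fails
(7, 4): LHS = sin(11) ≈ -1, RHS = sin(4) + sin(7) ≈ -0.09982 → fails

3 of 6 pairs satisfy the claim.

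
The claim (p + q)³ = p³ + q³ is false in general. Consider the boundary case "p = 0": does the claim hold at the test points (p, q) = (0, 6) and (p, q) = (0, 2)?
At (0, 6): LHS = 216, RHS = 216 → equal
At (0, 2): LHS = 8, RHS = 8 → equal

So the claim does hold at both of these boundary points, even though it is not an identity.

Answer: Yes, holds at both test points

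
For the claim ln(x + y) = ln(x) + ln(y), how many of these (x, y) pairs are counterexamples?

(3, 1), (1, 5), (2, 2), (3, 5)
3

Testing each pair:
(3, 1): LHS = ln(4) ≈ 1.386, RHS = ln(3) ≈ 1.099 → counterexample
(1, 5): LHS = ln(6) ≈ 1.792, RHS = ln(5) ≈ 1.609 → counterexample
(2, 2): LHS = ln(4) ≈ 1.386, RHS = 2·ln(2) ≈ 1.386 → satisfies claim
(3, 5): LHS = ln(8) ≈ 2.079, RHS = ln(3) + ln(5) ≈ 2.708 → counterexample

That makes 3 counterexamples.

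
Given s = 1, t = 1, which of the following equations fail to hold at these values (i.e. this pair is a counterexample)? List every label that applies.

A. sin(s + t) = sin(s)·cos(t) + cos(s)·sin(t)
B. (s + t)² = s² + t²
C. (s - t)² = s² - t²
Evaluating each claim at the given values:
A. LHS = sin(2) ≈ 0.9093, RHS = 2·sin(1)·cos(1) ≈ 0.9093 → holds here (LHS = RHS)
B. LHS = 4, RHS = 2 → fails here (LHS ≠ RHS)
C. LHS = 0, RHS = 0 → holds here (LHS = RHS)

Answer: B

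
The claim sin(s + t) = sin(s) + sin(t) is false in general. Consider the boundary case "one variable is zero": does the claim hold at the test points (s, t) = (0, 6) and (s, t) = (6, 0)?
Yes, holds at both test points

At (0, 6): LHS = sin(6) ≈ -0.2794, RHS = sin(6) ≈ -0.2794 → equal
At (6, 0): LHS = sin(6) ≈ -0.2794, RHS = sin(6) ≈ -0.2794 → equal

So the claim does hold at both of these boundary points, even though it is not an identity.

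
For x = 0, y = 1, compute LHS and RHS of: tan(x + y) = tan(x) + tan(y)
LHS = tan(0 + 1) = tan(1) ≈ 1.557
RHS = tan(0) + tan(1) = tan(1) ≈ 1.557

LHS = RHS: the two sides agree.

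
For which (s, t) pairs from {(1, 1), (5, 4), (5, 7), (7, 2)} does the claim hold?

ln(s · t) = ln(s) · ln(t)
Testing each pair:
(1, 1): LHS = 0, RHS = 0 → holds
(5, 4): LHS = ln(20) ≈ 2.996, RHS = ln(4)·ln(5) ≈ 2.231 → fails
(5, 7): LHS = ln(35) ≈ 3.555, RHS = ln(5)·ln(7) ≈ 3.132 → fails
(7, 2): LHS = ln(14) ≈ 2.639, RHS = ln(2)·ln(7) ≈ 1.349 → fails

1 of 4 pairs satisfies the claim.

Answer: (1, 1)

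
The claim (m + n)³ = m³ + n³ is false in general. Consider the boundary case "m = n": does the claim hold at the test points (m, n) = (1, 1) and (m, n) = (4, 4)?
No, fails at both test points

At (1, 1): LHS = 8 ≠ RHS = 2
At (4, 4): LHS = 512 ≠ RHS = 128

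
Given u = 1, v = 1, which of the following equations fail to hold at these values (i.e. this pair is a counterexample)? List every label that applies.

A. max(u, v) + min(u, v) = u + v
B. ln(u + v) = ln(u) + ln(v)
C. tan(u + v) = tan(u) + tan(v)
B, C

Evaluating each claim at the given values:
A. LHS = 2, RHS = 2 → holds here (LHS = RHS)
B. LHS = ln(2) ≈ 0.6931, RHS = 0 → fails here (LHS ≠ RHS)
C. LHS = tan(2) ≈ -2.185, RHS = 2·tan(1) ≈ 3.115 → fails here (LHS ≠ RHS)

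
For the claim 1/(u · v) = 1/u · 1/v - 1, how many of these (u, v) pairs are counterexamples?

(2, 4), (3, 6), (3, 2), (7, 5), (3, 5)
5

Testing each pair:
(2, 4): LHS = 1/8, RHS = -7/8 → counterexample
(3, 6): LHS = 1/18, RHS = -17/18 → counterexample
(3, 2): LHS = 1/6, RHS = -5/6 → counterexample
(7, 5): LHS = 1/35, RHS = -34/35 → counterexample
(3, 5): LHS = 1/15, RHS = -14/15 → counterexample

That makes 5 counterexamples.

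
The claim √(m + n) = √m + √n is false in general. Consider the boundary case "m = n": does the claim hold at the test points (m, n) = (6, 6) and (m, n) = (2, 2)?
No, fails at both test points

At (6, 6): LHS = 2·√(3) ≈ 3.464 ≠ RHS = 2·√(6) ≈ 4.899
At (2, 2): LHS = 2 ≠ RHS = 2·√(2) ≈ 2.828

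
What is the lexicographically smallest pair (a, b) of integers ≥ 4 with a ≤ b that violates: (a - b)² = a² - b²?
At (4, 4): both sides equal 0, so it holds there.

Substituting (4, 5) into the claim:
LHS = (4 - 5)² = 1
RHS = 4² - 5² = -9

Since LHS ≠ RHS, this pair disproves the claim, and no lexicographically smaller pair (a ≤ b, integers ≥ 4) does.

For instance (9, 11) is also a counterexample (LHS = 4, RHS = -40), but it's lexicographically larger.

Answer: (a, b) = (4, 5)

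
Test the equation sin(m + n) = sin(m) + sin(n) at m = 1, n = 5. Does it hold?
Fails

Substituting m = 1, n = 5:

LHS = sin(1 + 5) = sin(6) ≈ -0.2794
RHS = sin(1) + sin(5) ≈ -0.1175

LHS ≠ RHS, so the equation does not hold at this point.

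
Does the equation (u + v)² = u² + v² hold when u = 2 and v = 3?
Fails

Substituting u = 2, v = 3:

LHS = (2 + 3)² = 25
RHS = 2² + 3² = 13

LHS ≠ RHS, so the equation does not hold at this point.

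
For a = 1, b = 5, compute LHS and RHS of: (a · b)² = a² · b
LHS = (1 · 5)² = 25
RHS = 1² · 5 = 5

LHS ≠ RHS, so the equation does not hold here.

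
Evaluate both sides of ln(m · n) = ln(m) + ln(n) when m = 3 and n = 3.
LHS = ln(3 · 3) = ln(9) ≈ 2.197
RHS = ln(3) + ln(3) = 2·ln(3) ≈ 2.197

LHS = RHS: the two sides agree.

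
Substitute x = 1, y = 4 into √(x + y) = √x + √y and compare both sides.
LHS = √(1 + 4) = √(5) ≈ 2.236
RHS = √1 + √4 = 3

LHS ≠ RHS (they differ by about 0.7639), so the equation does not hold here.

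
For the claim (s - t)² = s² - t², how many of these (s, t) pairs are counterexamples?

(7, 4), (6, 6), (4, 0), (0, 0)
1

Testing each pair:
(7, 4): LHS = 9, RHS = 33 → counterexample
(6, 6): LHS = 0, RHS = 0 → satisfies claim
(4, 0): LHS = 16, RHS = 16 → satisfies claim
(0, 0): LHS = 0, RHS = 0 → satisfies claim

That makes 1 counterexample.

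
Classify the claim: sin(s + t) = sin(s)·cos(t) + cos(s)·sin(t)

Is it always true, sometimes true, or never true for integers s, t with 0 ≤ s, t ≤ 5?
The identity holds for every pair in the range. For instance at (s, t) = (2, 3): both sides equal sin(5) ≈ -0.9589.

Answer: Always true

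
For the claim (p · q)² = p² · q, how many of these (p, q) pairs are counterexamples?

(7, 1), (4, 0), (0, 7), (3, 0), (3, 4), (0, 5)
1

Testing each pair:
(7, 1): LHS = 49, RHS = 49 → satisfies claim
(4, 0): LHS = 0, RHS = 0 → satisfies claim
(0, 7): LHS = 0, RHS = 0 → satisfies claim
(3, 0): LHS = 0, RHS = 0 → satisfies claim
(3, 4): LHS = 144, RHS = 36 → counterexample
(0, 5): LHS = 0, RHS = 0 → satisfies claim

That makes 1 counterexample.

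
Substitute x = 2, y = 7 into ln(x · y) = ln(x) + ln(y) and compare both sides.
LHS = ln(2 · 7) = ln(14) ≈ 2.639
RHS = ln(2) + ln(7) ≈ 2.639

LHS = RHS: the two sides agree.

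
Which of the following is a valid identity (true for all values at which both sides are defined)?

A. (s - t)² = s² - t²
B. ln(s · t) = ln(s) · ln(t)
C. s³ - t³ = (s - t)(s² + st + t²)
A: fails at (3, 7) — LHS = 16, RHS = -40.
B: fails at (5, 5) — LHS = ln(25) ≈ 3.219, RHS = ln(5)² ≈ 2.59.
C: holds — e.g. at (3, 5), both sides equal -98.

Answer: C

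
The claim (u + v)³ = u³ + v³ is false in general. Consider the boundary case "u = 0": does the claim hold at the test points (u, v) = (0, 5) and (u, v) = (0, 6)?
At (0, 5): LHS = 125, RHS = 125 → equal
At (0, 6): LHS = 216, RHS = 216 → equal

So the claim does hold at both of these boundary points, even though it is not an identity.

Answer: Yes, holds at both test points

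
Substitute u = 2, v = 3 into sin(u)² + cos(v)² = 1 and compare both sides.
LHS = sin(2)² + cos(3)² ≈ 1.807
RHS = 1

LHS ≠ RHS (they differ by about 0.8069), so the equation does not hold here.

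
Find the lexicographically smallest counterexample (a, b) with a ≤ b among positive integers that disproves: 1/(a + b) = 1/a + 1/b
(a, b) = (1, 1)

Substituting (1, 1) into the claim:
LHS = 1/(1 + 1) = 1/2
RHS = 1/1 + 1/1 = 2

Since LHS ≠ RHS, this pair disproves the claim, and no lexicographically smaller pair (a ≤ b, positive integers) does.

For instance (4, 4) is also a counterexample (LHS = 1/8, RHS = 1/2), but it's lexicographically larger.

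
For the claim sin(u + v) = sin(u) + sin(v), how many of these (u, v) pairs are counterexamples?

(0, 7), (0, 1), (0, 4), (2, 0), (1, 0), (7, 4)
Testing each pair:
(0, 7): LHS = sin(7) ≈ 0.657, RHS = sin(7) ≈ 0.657 → satisfies claim
(0, 1): LHS = sin(1) ≈ 0.8415, RHS = sin(1) ≈ 0.8415 → satisfies claim
(0, 4): LHS = sin(4) ≈ -0.7568, RHS = sin(4) ≈ -0.7568 → satisfies claim
(2, 0): LHS = sin(2) ≈ 0.9093, RHS = sin(2) ≈ 0.9093 → satisfies claim
(1, 0): LHS = sin(1) ≈ 0.8415, RHS = sin(1) ≈ 0.8415 → satisfies claim
(7, 4): LHS = sin(11) ≈ -1, RHS = sin(4) + sin(7) ≈ -0.09982 → counterexample

That makes 1 counterexample.

Answer: 1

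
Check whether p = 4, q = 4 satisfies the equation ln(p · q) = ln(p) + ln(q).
Holds

Substituting p = 4, q = 4:

LHS = ln(4 · 4) = ln(16) ≈ 2.773
RHS = ln(4) + ln(4) = 2·ln(4) ≈ 2.773

LHS = RHS, so the equation holds at this point.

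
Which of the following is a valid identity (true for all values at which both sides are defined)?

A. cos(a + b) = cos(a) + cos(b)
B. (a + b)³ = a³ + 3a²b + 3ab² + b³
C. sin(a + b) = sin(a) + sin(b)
B

A: fails at (1, 5) — LHS = cos(6) ≈ 0.9602, RHS = cos(5) + cos(1) ≈ 0.824.
B: holds — e.g. at (1, 5), both sides equal 216.
C: fails at (1, 3) — LHS = sin(4) ≈ -0.7568, RHS = sin(3) + sin(1) ≈ 0.9826.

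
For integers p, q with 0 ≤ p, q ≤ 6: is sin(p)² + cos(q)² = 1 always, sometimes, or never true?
It holds at (p, q) = (4, 4) (both sides equal 1), but fails at (p, q) = (3, 5) (LHS = sin(3)² + cos(5)² ≈ 0.1004, RHS = 1).

Answer: Sometimes true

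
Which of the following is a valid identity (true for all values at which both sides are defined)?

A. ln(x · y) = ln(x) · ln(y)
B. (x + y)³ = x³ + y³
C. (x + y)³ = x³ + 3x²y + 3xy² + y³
C

A: fails at (1, 3) — LHS = ln(3) ≈ 1.099, RHS = 0.
B: fails at (1, 1) — LHS = 8, RHS = 2.
C: holds — e.g. at (4, 4), both sides equal 512.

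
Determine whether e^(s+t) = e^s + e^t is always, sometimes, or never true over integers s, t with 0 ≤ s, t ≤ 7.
The claim fails for every pair in the range. For instance at (s, t) = (7, 3): LHS = e^10 ≈ 22026.5, RHS = e^3 + e^7 ≈ 1117.

Answer: Never true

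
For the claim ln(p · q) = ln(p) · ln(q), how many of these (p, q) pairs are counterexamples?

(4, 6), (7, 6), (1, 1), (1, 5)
3

Testing each pair:
(4, 6): LHS = ln(24) ≈ 3.178, RHS = ln(4)·ln(6) ≈ 2.484 → counterexample
(7, 6): LHS = ln(42) ≈ 3.738, RHS = ln(6)·ln(7) ≈ 3.487 → counterexample
(1, 1): LHS = 0, RHS = 0 → satisfies claim
(1, 5): LHS = ln(5) ≈ 1.609, RHS = 0 → counterexample

That makes 3 counterexamples.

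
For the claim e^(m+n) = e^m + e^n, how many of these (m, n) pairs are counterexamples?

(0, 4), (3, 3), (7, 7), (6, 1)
Testing each pair:
(0, 4): LHS = e^4 ≈ 54.6, RHS = 1 + e^4 ≈ 55.6 → counterexample
(3, 3): LHS = e^6 ≈ 403.4, RHS = 2·e^3 ≈ 40.17 → counterexample
(7, 7): LHS = e^14 ≈ 1202604.3, RHS = 2·e^7 ≈ 2193 → counterexample
(6, 1): LHS = e^7 ≈ 1097, RHS = e + e^6 ≈ 406.1 → counterexample

That makes 4 counterexamples.

Answer: 4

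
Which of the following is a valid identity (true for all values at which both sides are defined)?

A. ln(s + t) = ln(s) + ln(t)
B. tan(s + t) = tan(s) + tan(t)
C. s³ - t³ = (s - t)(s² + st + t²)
A: fails at (5, 5) — LHS = ln(10) ≈ 2.303, RHS = 2·ln(5) ≈ 3.219.
B: fails at (1, 2) — LHS = tan(3) ≈ -0.1425, RHS = tan(2) + tan(1) ≈ -0.6276.
C: holds — e.g. at (2, 5), both sides equal -117.

Answer: C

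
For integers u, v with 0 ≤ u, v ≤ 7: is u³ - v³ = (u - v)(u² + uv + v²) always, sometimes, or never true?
Always true

The identity holds for every pair in the range. For instance at (u, v) = (3, 5): both sides equal -98.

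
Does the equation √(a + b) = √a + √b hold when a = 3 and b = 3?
Fails

Substituting a = 3, b = 3:

LHS = √(3 + 3) = √(6) ≈ 2.449
RHS = √3 + √3 = 2·√(3) ≈ 3.464

LHS ≠ RHS, so the equation does not hold at this point.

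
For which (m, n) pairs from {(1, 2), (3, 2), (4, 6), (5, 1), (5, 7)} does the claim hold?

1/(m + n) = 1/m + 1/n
Testing each pair:
(1, 2): LHS = 1/3, RHS = 3/2 → fails
(3, 2): LHS = 1/5, RHS = 5/6 → fails
(4, 6): LHS = 1/10, RHS = 5/12 → fails
(5, 1): LHS = 1/6, RHS = 6/5 → fails
(5, 7): LHS = 1/12, RHS = 12/35 → fails

No pair satisfies the claim.

Answer: None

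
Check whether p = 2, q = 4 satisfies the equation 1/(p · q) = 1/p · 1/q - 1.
Substituting p = 2, q = 4:

LHS = 1/(2 · 4) = 1/8
RHS = 1/2 · 1/4 - 1 = -7/8

LHS ≠ RHS, so the equation does not hold at this point.

Answer: Fails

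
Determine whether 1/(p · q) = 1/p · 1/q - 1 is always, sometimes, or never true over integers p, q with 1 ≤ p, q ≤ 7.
The claim fails for every pair in the range. For instance at (p, q) = (2, 1): LHS = 1/2, RHS = -1/2.

Answer: Never true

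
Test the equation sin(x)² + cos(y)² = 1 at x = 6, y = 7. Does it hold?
Substituting x = 6, y = 7:

LHS = sin(6)² + cos(7)² ≈ 0.6464
RHS = 1

LHS ≠ RHS, so the equation does not hold at this point.

Answer: Fails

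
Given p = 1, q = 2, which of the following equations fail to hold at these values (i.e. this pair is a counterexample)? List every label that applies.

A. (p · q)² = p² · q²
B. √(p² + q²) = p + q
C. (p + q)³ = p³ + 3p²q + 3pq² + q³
Evaluating each claim at the given values:
A. LHS = 4, RHS = 4 → holds here (LHS = RHS)
B. LHS = √(5) ≈ 2.236, RHS = 3 → fails here (LHS ≠ RHS)
C. LHS = 27, RHS = 27 → holds here (LHS = RHS)

Answer: B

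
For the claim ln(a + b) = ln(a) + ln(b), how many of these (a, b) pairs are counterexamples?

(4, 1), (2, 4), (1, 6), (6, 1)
4

Testing each pair:
(4, 1): LHS = ln(5) ≈ 1.609, RHS = ln(4) ≈ 1.386 → counterexample
(2, 4): LHS = ln(6) ≈ 1.792, RHS = ln(2) + ln(4) ≈ 2.079 → counterexample
(1, 6): LHS = ln(7) ≈ 1.946, RHS = ln(6) ≈ 1.792 → counterexample
(6, 1): LHS = ln(7) ≈ 1.946, RHS = ln(6) ≈ 1.792 → counterexample

That makes 4 counterexamples.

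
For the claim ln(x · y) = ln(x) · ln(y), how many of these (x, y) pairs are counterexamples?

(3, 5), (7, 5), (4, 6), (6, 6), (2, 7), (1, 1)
Testing each pair:
(3, 5): LHS = ln(15) ≈ 2.708, RHS = ln(3)·ln(5) ≈ 1.768 → counterexample
(7, 5): LHS = ln(35) ≈ 3.555, RHS = ln(5)·ln(7) ≈ 3.132 → counterexample
(4, 6): LHS = ln(24) ≈ 3.178, RHS = ln(4)·ln(6) ≈ 2.484 → counterexample
(6, 6): LHS = ln(36) ≈ 3.584, RHS = ln(6)² ≈ 3.21 → counterexample
(2, 7): LHS = ln(14) ≈ 2.639, RHS = ln(2)·ln(7) ≈ 1.349 → counterexample
(1, 1): LHS = 0, RHS = 0 → satisfies claim

That makes 5 counterexamples.

Answer: 5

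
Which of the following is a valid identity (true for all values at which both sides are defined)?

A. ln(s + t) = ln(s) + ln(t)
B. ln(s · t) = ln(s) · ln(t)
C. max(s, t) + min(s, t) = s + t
C

A: fails at (2, 4) — LHS = ln(6) ≈ 1.792, RHS = ln(2) + ln(4) ≈ 2.079.
B: fails at (3, 7) — LHS = ln(21) ≈ 3.045, RHS = ln(3)·ln(7) ≈ 2.138.
C: holds — e.g. at (2, 2), both sides equal 4.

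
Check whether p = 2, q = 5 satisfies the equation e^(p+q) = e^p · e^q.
Holds

Substituting p = 2, q = 5:

LHS = e^(2+5) = e^7 ≈ 1097
RHS = e^2 · e^5 = e^7 ≈ 1097

LHS = RHS, so the equation holds at this point.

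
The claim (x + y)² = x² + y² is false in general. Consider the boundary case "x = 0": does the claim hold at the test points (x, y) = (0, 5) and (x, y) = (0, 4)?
At (0, 5): LHS = 25, RHS = 25 → equal
At (0, 4): LHS = 16, RHS = 16 → equal

So the claim does hold at both of these boundary points, even though it is not an identity.

Answer: Yes, holds at both test points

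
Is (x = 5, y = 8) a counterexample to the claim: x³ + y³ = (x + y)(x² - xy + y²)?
No

Substituting x = 5, y = 8:
LHS = 5³ + 8³ = 637
RHS = (5 + 8)(5² - 5·8 + 8²) = 637

The sides agree, so this pair does not disprove the claim.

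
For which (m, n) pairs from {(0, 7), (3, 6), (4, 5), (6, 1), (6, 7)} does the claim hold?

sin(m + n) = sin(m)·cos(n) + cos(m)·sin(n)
Testing each pair:
(0, 7): LHS = sin(7) ≈ 0.657, RHS = sin(7) ≈ 0.657 → holds
(3, 6): LHS = sin(9) ≈ 0.4121, RHS = sin(3)·cos(6) + sin(6)·cos(3) ≈ 0.4121 → holds
(4, 5): LHS = sin(9) ≈ 0.4121, RHS = sin(4)·cos(5) + sin(5)·cos(4) ≈ 0.4121 → holds
(6, 1): LHS = sin(7) ≈ 0.657, RHS = sin(6)·cos(1) + sin(1)·cos(6) ≈ 0.657 → holds
(6, 7): LHS = sin(13) ≈ 0.4202, RHS = sin(6)·cos(7) + sin(7)·cos(6) ≈ 0.4202 → holds

Every pair satisfies the claim.

Answer: All pairs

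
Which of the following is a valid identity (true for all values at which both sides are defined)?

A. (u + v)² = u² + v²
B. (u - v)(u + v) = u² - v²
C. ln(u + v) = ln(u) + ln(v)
B

A: fails at (4, 4) — LHS = 64, RHS = 32.
B: holds — e.g. at (2, 3), both sides equal -5.
C: fails at (1, 1) — LHS = ln(2) ≈ 0.6931, RHS = 0.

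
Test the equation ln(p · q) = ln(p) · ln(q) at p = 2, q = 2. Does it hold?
Substituting p = 2, q = 2:

LHS = ln(2 · 2) = ln(4) ≈ 1.386
RHS = ln(2) · ln(2) = ln(2)² ≈ 0.4805

LHS ≠ RHS, so the equation does not hold at this point.

Answer: Fails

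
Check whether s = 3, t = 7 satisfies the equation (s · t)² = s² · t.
Substituting s = 3, t = 7:

LHS = (3 · 7)² = 441
RHS = 3² · 7 = 63

LHS ≠ RHS, so the equation does not hold at this point.

Answer: Fails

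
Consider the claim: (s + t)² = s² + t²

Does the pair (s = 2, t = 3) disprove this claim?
Yes

Substituting s = 2, t = 3:
LHS = (2 + 3)² = 25
RHS = 2² + 3² = 13

Since LHS ≠ RHS, this pair disproves the claim.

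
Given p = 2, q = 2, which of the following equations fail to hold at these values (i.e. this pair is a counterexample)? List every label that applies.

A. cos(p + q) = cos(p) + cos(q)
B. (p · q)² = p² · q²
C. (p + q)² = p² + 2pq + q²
A

Evaluating each claim at the given values:
A. LHS = cos(4) ≈ -0.6536, RHS = 2·cos(2) ≈ -0.8323 → fails here (LHS ≠ RHS)
B. LHS = 16, RHS = 16 → holds here (LHS = RHS)
C. LHS = 16, RHS = 16 → holds here (LHS = RHS)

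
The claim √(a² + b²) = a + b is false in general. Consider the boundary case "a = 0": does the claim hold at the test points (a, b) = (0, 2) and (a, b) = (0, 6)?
Yes, holds at both test points

At (0, 2): LHS = 2, RHS = 2 → equal
At (0, 6): LHS = 6, RHS = 6 → equal

So the claim does hold at both of these boundary points, even though it is not an identity.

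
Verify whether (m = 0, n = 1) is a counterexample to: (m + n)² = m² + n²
No

Substituting m = 0, n = 1:
LHS = (0 + 1)² = 1
RHS = 0² + 1² = 1

The sides agree, so this pair does not disprove the claim.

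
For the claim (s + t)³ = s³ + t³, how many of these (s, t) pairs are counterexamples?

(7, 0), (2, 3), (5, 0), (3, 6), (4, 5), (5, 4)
4

Testing each pair:
(7, 0): LHS = 343, RHS = 343 → satisfies claim
(2, 3): LHS = 125, RHS = 35 → counterexample
(5, 0): LHS = 125, RHS = 125 → satisfies claim
(3, 6): LHS = 729, RHS = 243 → counterexample
(4, 5): LHS = 729, RHS = 189 → counterexample
(5, 4): LHS = 729, RHS = 189 → counterexample

That makes 4 counterexamples.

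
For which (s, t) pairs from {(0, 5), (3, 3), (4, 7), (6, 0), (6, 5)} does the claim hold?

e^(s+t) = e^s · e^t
All pairs

Testing each pair:
(0, 5): LHS = e^5 ≈ 148.4, RHS = e^5 ≈ 148.4 → holds
(3, 3): LHS = e^6 ≈ 403.4, RHS = e^6 ≈ 403.4 → holds
(4, 7): LHS = e^11 ≈ 59874.1, RHS = e^11 ≈ 59874.1 → holds
(6, 0): LHS = e^6 ≈ 403.4, RHS = e^6 ≈ 403.4 → holds
(6, 5): LHS = e^11 ≈ 59874.1, RHS = e^11 ≈ 59874.1 → holds

Every pair satisfies the claim.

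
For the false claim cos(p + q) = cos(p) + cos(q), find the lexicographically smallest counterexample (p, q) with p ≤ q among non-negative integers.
Substituting (0, 0) into the claim:
LHS = cos(0 + 0) = 1
RHS = cos(0) + cos(0) = 2

Since LHS ≠ RHS, this pair disproves the claim, and no lexicographically smaller pair (p ≤ q, non-negative integers) does.

For instance (0, 3) is also a counterexample (LHS = cos(3) ≈ -0.99, RHS = cos(3) + 1 ≈ 0.01001), but it's lexicographically larger.

Answer: (p, q) = (0, 0)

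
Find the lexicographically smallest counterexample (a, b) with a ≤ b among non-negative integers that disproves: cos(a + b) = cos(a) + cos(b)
Substituting (0, 0) into the claim:
LHS = cos(0 + 0) = 1
RHS = cos(0) + cos(0) = 2

Since LHS ≠ RHS, this pair disproves the claim, and no lexicographically smaller pair (a ≤ b, non-negative integers) does.

For instance (7, 7) is also a counterexample (LHS = cos(14) ≈ 0.1367, RHS = 2·cos(7) ≈ 1.508), but it's lexicographically larger.

Answer: (a, b) = (0, 0)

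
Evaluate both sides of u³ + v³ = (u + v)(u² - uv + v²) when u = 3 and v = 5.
LHS = 3³ + 5³ = 152
RHS = (3 + 5)(3² - 3·5 + 5²) = 152

LHS = RHS: the two sides agree.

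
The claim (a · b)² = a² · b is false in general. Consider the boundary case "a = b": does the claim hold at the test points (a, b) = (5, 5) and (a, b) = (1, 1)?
At (5, 5): LHS = 625 ≠ RHS = 125
At (1, 1): LHS = 1, RHS = 1 → equal

Answer: Only at (1, 1)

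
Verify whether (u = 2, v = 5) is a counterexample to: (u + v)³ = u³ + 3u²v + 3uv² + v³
Substituting u = 2, v = 5:
LHS = (2 + 5)³ = 343
RHS = 2³ + 3·2²·5 + 3·2·5² + 5³ = 343

The sides agree, so this pair does not disprove the claim.

Answer: No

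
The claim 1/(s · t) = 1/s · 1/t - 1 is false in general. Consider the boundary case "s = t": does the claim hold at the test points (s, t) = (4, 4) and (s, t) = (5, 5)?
At (4, 4): LHS = 1/16 ≠ RHS = -15/16
At (5, 5): LHS = 1/25 ≠ RHS = -24/25

Answer: No, fails at both test points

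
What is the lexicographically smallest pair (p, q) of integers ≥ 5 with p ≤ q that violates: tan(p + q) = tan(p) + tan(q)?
Substituting (5, 5) into the claim:
LHS = tan(5 + 5) = tan(10) ≈ 0.6484
RHS = tan(5) + tan(5) = 2·tan(5) ≈ -6.761

Since LHS ≠ RHS, this pair disproves the claim, and no lexicographically smaller pair (p ≤ q, integers ≥ 5) does.

For instance (7, 10) is also a counterexample (LHS = tan(17) ≈ 3.494, RHS = tan(10) + tan(7) ≈ 1.52), but it's lexicographically larger.

Answer: (p, q) = (5, 5)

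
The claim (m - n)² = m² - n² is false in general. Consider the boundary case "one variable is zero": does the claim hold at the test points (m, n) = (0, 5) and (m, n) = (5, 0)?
Only at (5, 0)

At (0, 5): LHS = 25 ≠ RHS = -25
At (5, 0): LHS = 25, RHS = 25 → equal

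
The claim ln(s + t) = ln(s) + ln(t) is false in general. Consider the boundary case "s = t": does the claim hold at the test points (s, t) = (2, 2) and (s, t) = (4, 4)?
Only at (2, 2)

At (2, 2): LHS = ln(4) ≈ 1.386, RHS = 2·ln(2) ≈ 1.386 → equal
At (4, 4): LHS = ln(8) ≈ 2.079 ≠ RHS = 2·ln(4) ≈ 2.773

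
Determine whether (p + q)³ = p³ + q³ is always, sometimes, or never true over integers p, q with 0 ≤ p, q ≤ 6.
Sometimes true

It holds at (p, q) = (0, 2) (both sides equal 8), but fails at (p, q) = (2, 4) (LHS = 216, RHS = 72).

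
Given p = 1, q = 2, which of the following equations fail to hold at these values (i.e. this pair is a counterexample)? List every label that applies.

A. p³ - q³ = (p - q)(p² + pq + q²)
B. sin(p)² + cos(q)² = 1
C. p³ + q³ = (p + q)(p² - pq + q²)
B

Evaluating each claim at the given values:
A. LHS = -7, RHS = -7 → holds here (LHS = RHS)
B. LHS = cos(2)² + sin(1)² ≈ 0.8813, RHS = 1 → fails here (LHS ≠ RHS)
C. LHS = 9, RHS = 9 → holds here (LHS = RHS)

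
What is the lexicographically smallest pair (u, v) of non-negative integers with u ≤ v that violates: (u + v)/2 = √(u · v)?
Substituting (0, 1) into the claim:
LHS = (0 + 1)/2 = 1/2
RHS = √(0 · 1) = 0

Since LHS ≠ RHS, this pair disproves the claim, and no lexicographically smaller pair (u ≤ v, non-negative integers) does.

For instance (1, 2) is also a counterexample (LHS = 3/2, RHS = √(2) ≈ 1.414), but it's lexicographically larger.

Answer: (u, v) = (0, 1)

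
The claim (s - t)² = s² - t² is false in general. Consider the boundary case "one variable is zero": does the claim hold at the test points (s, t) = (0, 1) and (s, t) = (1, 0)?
At (0, 1): LHS = 1 ≠ RHS = -1
At (1, 0): LHS = 1, RHS = 1 → equal

Answer: Only at (1, 0)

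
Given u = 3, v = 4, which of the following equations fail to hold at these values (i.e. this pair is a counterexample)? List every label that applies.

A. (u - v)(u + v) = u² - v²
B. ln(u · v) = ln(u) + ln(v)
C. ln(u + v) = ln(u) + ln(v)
Evaluating each claim at the given values:
A. LHS = -7, RHS = -7 → holds here (LHS = RHS)
B. LHS = ln(12) ≈ 2.485, RHS = ln(3) + ln(4) ≈ 2.485 → holds here (LHS = RHS)
C. LHS = ln(7) ≈ 1.946, RHS = ln(3) + ln(4) ≈ 2.485 → fails here (LHS ≠ RHS)

Answer: C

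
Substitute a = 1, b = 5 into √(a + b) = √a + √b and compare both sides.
LHS = √(1 + 5) = √(6) ≈ 2.449
RHS = √1 + √5 = 1 + √(5) ≈ 3.236

LHS ≠ RHS (they differ by about 0.7866), so the equation does not hold here.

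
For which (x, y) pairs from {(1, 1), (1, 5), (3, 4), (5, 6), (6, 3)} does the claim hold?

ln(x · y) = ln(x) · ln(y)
Testing each pair:
(1, 1): LHS = 0, RHS = 0 → holds
(1, 5): LHS = ln(5) ≈ 1.609, RHS = 0 → fails
(3, 4): LHS = ln(12) ≈ 2.485, RHS = ln(3)·ln(4) ≈ 1.523 → fails
(5, 6): LHS = ln(30) ≈ 3.401, RHS = ln(5)·ln(6) ≈ 2.884 → fails
(6, 3): LHS = ln(18) ≈ 2.89, RHS = ln(3)·ln(6) ≈ 1.968 → fails

1 of 5 pairs satisfies the claim.

Answer: (1, 1)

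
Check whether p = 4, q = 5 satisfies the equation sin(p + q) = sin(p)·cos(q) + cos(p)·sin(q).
Holds

Substituting p = 4, q = 5:

LHS = sin(4 + 5) = sin(9) ≈ 0.4121
RHS = sin(4)·cos(5) + cos(4)·sin(5) = sin(4)·cos(5) + sin(5)·cos(4) ≈ 0.4121

LHS = RHS, so the equation holds at this point.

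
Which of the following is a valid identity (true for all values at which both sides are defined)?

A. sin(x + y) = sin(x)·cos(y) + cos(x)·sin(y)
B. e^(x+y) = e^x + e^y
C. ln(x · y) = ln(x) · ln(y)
A: holds — e.g. at (3, 7), both sides equal sin(10) ≈ -0.544.
B: fails at (4, 6) — LHS = e^10 ≈ 22026.5, RHS = e^4 + e^6 ≈ 458.
C: fails at (5, 5) — LHS = ln(25) ≈ 3.219, RHS = ln(5)² ≈ 2.59.

Answer: A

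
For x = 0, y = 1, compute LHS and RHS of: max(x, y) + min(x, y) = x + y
LHS = max(0, 1) + min(0, 1) = 1
RHS = 0 + 1 = 1

LHS = RHS: the two sides agree.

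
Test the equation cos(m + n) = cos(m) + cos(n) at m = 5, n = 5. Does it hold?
Substituting m = 5, n = 5:

LHS = cos(5 + 5) = cos(10) ≈ -0.8391
RHS = cos(5) + cos(5) = 2·cos(5) ≈ 0.5673

LHS ≠ RHS, so the equation does not hold at this point.

Answer: Fails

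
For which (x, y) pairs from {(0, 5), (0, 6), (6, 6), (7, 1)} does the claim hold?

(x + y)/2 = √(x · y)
(6, 6)

Testing each pair:
(0, 5): LHS = 5/2, RHS = 0 → fails
(0, 6): LHS = 3, RHS = 0 → fails
(6, 6): LHS = 6, RHS = 6 → holds
(7, 1): LHS = 4, RHS = √(7) ≈ 2.646 → fails

1 of 4 pairs satisfies the claim.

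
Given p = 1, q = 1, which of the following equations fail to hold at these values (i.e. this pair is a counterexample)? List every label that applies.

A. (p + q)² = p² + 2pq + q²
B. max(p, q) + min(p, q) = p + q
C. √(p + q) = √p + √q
C

Evaluating each claim at the given values:
A. LHS = 4, RHS = 4 → holds here (LHS = RHS)
B. LHS = 2, RHS = 2 → holds here (LHS = RHS)
C. LHS = √(2) ≈ 1.414, RHS = 2 → fails here (LHS ≠ RHS)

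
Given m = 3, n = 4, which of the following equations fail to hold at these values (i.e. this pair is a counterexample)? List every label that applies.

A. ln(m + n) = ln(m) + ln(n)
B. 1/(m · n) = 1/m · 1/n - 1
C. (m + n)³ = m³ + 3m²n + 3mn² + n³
A, B

Evaluating each claim at the given values:
A. LHS = ln(7) ≈ 1.946, RHS = ln(3) + ln(4) ≈ 2.485 → fails here (LHS ≠ RHS)
B. LHS = 1/12, RHS = -11/12 → fails here (LHS ≠ RHS)
C. LHS = 343, RHS = 343 → holds here (LHS = RHS)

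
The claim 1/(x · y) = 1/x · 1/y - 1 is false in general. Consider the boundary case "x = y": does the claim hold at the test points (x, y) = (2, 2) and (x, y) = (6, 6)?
At (2, 2): LHS = 1/4 ≠ RHS = -3/4
At (6, 6): LHS = 1/36 ≠ RHS = -35/36

Answer: No, fails at both test points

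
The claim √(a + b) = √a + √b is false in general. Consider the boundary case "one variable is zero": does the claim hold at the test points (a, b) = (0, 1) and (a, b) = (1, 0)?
At (0, 1): LHS = 1, RHS = 1 → equal
At (1, 0): LHS = 1, RHS = 1 → equal

So the claim does hold at both of these boundary points, even though it is not an identity.

Answer: Yes, holds at both test points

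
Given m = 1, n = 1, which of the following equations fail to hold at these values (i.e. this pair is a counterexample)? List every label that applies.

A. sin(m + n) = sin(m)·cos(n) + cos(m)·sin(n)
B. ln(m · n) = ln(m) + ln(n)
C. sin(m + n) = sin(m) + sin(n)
Evaluating each claim at the given values:
A. LHS = sin(2) ≈ 0.9093, RHS = 2·sin(1)·cos(1) ≈ 0.9093 → holds here (LHS = RHS)
B. LHS = 0, RHS = 0 → holds here (LHS = RHS)
C. LHS = sin(2) ≈ 0.9093, RHS = 2·sin(1) ≈ 1.683 → fails here (LHS ≠ RHS)

Answer: C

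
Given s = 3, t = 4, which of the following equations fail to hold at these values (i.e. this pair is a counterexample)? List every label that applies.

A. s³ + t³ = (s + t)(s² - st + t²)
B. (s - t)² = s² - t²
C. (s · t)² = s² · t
B, C

Evaluating each claim at the given values:
A. LHS = 91, RHS = 91 → holds here (LHS = RHS)
B. LHS = 1, RHS = -7 → fails here (LHS ≠ RHS)
C. LHS = 144, RHS = 36 → fails here (LHS ≠ RHS)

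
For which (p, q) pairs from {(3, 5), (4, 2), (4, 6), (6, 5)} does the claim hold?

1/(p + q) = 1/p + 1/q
Testing each pair:
(3, 5): LHS = 1/8, RHS = 8/15 → fails
(4, 2): LHS = 1/6, RHS = 3/4 → fails
(4, 6): LHS = 1/10, RHS = 5/12 → fails
(6, 5): LHS = 1/11, RHS = 11/30 → fails

No pair satisfies the claim.

Answer: None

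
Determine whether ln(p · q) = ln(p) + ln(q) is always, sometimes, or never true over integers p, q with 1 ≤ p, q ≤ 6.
Always true

The identity holds for every pair in the range. For instance at (p, q) = (1, 6): both sides equal ln(6) ≈ 1.792.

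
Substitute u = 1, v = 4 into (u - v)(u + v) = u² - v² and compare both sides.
LHS = (1 - 4)(1 + 4) = -15
RHS = 1² - 4² = -15

LHS = RHS: the two sides agree.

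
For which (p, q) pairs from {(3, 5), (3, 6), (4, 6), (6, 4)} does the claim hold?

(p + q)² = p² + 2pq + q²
All pairs

Testing each pair:
(3, 5): LHS = 64, RHS = 64 → holds
(3, 6): LHS = 81, RHS = 81 → holds
(4, 6): LHS = 100, RHS = 100 → holds
(6, 4): LHS = 100, RHS = 100 → holds

Every pair satisfies the claim.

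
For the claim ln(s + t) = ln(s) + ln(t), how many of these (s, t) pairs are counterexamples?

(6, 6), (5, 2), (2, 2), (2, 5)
Testing each pair:
(6, 6): LHS = ln(12) ≈ 2.485, RHS = 2·ln(6) ≈ 3.584 → counterexample
(5, 2): LHS = ln(7) ≈ 1.946, RHS = ln(2) + ln(5) ≈ 2.303 → counterexample
(2, 2): LHS = ln(4) ≈ 1.386, RHS = 2·ln(2) ≈ 1.386 → satisfies claim
(2, 5): LHS = ln(7) ≈ 1.946, RHS = ln(2) + ln(5) ≈ 2.303 → counterexample

That makes 3 counterexamples.

Answer: 3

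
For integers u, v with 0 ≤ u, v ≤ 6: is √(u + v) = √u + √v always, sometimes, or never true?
It holds at (u, v) = (0, 6) (both sides equal √(6) ≈ 2.449), but fails at (u, v) = (6, 5) (LHS = √(11) ≈ 3.317, RHS = √(5) + √(6) ≈ 4.686).

Answer: Sometimes true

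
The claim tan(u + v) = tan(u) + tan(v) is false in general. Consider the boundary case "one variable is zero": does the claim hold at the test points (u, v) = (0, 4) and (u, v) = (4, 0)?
At (0, 4): LHS = tan(4) ≈ 1.158, RHS = tan(4) ≈ 1.158 → equal
At (4, 0): LHS = tan(4) ≈ 1.158, RHS = tan(4) ≈ 1.158 → equal

So the claim does hold at both of these boundary points, even though it is not an identity.

Answer: Yes, holds at both test points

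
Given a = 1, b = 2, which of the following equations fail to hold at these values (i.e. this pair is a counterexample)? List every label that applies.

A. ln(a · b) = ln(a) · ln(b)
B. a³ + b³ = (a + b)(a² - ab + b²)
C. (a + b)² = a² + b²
Evaluating each claim at the given values:
A. LHS = ln(2) ≈ 0.6931, RHS = 0 → fails here (LHS ≠ RHS)
B. LHS = 9, RHS = 9 → holds here (LHS = RHS)
C. LHS = 9, RHS = 5 → fails here (LHS ≠ RHS)

Answer: A, C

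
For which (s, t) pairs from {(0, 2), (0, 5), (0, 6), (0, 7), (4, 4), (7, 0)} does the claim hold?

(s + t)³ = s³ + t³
Testing each pair:
(0, 2): LHS = 8, RHS = 8 → holds
(0, 5): LHS = 125, RHS = 125 → holds
(0, 6): LHS = 216, RHS = 216 → holds
(0, 7): LHS = 343, RHS = 343 → holds
(4, 4): LHS = 512, RHS = 128 → fails
(7, 0): LHS = 343, RHS = 343 → holds

5 of 6 pairs satisfy the claim.

Answer: (0, 2), (0, 5), (0, 6), (0, 7), (7, 0)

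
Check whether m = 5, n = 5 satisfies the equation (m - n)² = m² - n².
Holds

Substituting m = 5, n = 5:

LHS = (5 - 5)² = 0
RHS = 5² - 5² = 0

LHS = RHS, so the equation holds at this point.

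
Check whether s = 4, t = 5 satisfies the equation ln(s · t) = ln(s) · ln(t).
Fails

Substituting s = 4, t = 5:

LHS = ln(4 · 5) = ln(20) ≈ 2.996
RHS = ln(4) · ln(5) ≈ 2.231

LHS ≠ RHS, so the equation does not hold at this point.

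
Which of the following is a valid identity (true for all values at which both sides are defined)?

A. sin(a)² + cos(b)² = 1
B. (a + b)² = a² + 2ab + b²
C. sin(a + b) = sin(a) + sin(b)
A: fails at (1, 3) — LHS = sin(1)² + cos(3)² ≈ 1.688, RHS = 1.
B: holds — e.g. at (2, 2), both sides equal 16.
C: fails at (2, 2) — LHS = sin(4) ≈ -0.7568, RHS = 2·sin(2) ≈ 1.819.

Answer: B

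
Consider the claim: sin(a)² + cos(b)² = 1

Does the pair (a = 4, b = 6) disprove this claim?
Substituting a = 4, b = 6:
LHS = sin(4)² + cos(6)² ≈ 1.495
RHS = 1

Since LHS ≠ RHS, this pair disproves the claim.

Answer: Yes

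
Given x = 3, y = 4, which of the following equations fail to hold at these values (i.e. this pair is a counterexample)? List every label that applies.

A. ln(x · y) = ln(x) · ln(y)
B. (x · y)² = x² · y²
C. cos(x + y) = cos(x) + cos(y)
Evaluating each claim at the given values:
A. LHS = ln(12) ≈ 2.485, RHS = ln(3)·ln(4) ≈ 1.523 → fails here (LHS ≠ RHS)
B. LHS = 144, RHS = 144 → holds here (LHS = RHS)
C. LHS = cos(7) ≈ 0.7539, RHS = cos(3) + cos(4) ≈ -1.644 → fails here (LHS ≠ RHS)

Answer: A, C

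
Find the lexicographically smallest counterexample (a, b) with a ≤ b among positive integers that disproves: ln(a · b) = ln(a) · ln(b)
(a, b) = (1, 2)

Substituting (1, 2) into the claim:
LHS = ln(1 · 2) = ln(2) ≈ 0.6931
RHS = ln(1) · ln(2) = 0

Since LHS ≠ RHS, this pair disproves the claim, and no lexicographically smaller pair (a ≤ b, positive integers) does.

For instance (1, 8) is also a counterexample (LHS = ln(8) ≈ 2.079, RHS = 0), but it's lexicographically larger.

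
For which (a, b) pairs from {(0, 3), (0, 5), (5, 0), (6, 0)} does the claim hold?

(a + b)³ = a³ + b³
Testing each pair:
(0, 3): LHS = 27, RHS = 27 → holds
(0, 5): LHS = 125, RHS = 125 → holds
(5, 0): LHS = 125, RHS = 125 → holds
(6, 0): LHS = 216, RHS = 216 → holds

Every pair satisfies the claim.

Answer: All pairs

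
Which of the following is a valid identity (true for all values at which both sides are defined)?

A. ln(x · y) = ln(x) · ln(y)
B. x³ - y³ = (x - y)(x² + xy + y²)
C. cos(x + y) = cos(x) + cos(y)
B

A: fails at (1, 4) — LHS = ln(4) ≈ 1.386, RHS = 0.
B: holds — e.g. at (4, 5), both sides equal -61.
C: fails at (4, 6) — LHS = cos(10) ≈ -0.8391, RHS = cos(4) + cos(6) ≈ 0.3065.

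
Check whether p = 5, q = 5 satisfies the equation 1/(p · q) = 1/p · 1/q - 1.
Substituting p = 5, q = 5:

LHS = 1/(5 · 5) = 1/25
RHS = 1/5 · 1/5 - 1 = -24/25

LHS ≠ RHS, so the equation does not hold at this point.

Answer: Fails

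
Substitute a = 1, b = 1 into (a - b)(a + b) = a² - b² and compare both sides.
LHS = (1 - 1)(1 + 1) = 0
RHS = 1² - 1² = 0

LHS = RHS: the two sides agree.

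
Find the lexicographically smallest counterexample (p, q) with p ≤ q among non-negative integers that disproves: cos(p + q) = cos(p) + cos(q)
Substituting (0, 0) into the claim:
LHS = cos(0 + 0) = 1
RHS = cos(0) + cos(0) = 2

Since LHS ≠ RHS, this pair disproves the claim, and no lexicographically smaller pair (p ≤ q, non-negative integers) does.

For instance (4, 7) is also a counterexample (LHS = cos(11) ≈ 0.004426, RHS = cos(4) + cos(7) ≈ 0.1003), but it's lexicographically larger.

Answer: (p, q) = (0, 0)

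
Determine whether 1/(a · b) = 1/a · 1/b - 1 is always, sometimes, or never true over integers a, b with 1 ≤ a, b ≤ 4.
The claim fails for every pair in the range. For instance at (a, b) = (2, 1): LHS = 1/2, RHS = -1/2.

Answer: Never true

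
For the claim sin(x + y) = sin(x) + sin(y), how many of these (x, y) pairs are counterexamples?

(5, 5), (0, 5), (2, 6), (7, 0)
Testing each pair:
(5, 5): LHS = sin(10) ≈ -0.544, RHS = 2·sin(5) ≈ -1.918 → counterexample
(0, 5): LHS = sin(5) ≈ -0.9589, RHS = sin(5) ≈ -0.9589 → satisfies claim
(2, 6): LHS = sin(8) ≈ 0.9894, RHS = sin(6) + sin(2) ≈ 0.6299 → counterexample
(7, 0): LHS = sin(7) ≈ 0.657, RHS = sin(7) ≈ 0.657 → satisfies claim

That makes 2 counterexamples.

Answer: 2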